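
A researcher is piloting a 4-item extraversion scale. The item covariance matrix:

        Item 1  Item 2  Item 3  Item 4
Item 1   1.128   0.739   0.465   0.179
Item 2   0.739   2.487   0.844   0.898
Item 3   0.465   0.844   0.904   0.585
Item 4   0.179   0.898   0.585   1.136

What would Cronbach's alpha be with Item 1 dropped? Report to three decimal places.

Cronbach's alpha = 0.760

Remaining items: Item 2, Item 3, Item 4 (k = 3).
Σσᵢ² = 2.487 + 0.904 + 1.136 = 4.527
σ²_total = 4.527 + 2 × 2.327 = 9.181
α (item deleted) = (3/2)·(1 − 4.527/9.181) = 0.760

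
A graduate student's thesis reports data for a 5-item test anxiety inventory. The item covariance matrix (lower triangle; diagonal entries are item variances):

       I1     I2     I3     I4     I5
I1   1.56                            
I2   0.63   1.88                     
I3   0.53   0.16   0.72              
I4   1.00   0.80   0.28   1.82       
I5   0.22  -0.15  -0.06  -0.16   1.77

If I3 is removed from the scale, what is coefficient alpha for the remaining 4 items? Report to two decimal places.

Remaining items: I1, I2, I4, I5 (k = 4).
Σσ²ᵢ = 1.56 + 1.88 + 1.82 + 1.77 = 7.03
total variance = 7.03 + 2 × 2.34 = 11.71
α (item deleted) = (4/3)·(1 − 7.03/11.71) = 0.53

α = 0.53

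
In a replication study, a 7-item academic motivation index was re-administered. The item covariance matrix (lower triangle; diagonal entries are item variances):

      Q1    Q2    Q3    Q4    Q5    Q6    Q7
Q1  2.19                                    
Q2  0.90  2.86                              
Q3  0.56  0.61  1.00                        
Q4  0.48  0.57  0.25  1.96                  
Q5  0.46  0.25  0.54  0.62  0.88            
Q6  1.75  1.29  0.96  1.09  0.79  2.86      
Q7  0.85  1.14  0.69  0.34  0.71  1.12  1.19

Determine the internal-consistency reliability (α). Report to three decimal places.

α = 0.830

ΣVar(i) = 2.19 + 2.86 + 1.00 + 1.96 + 0.88 + 2.86 + 1.19 = 12.94
Sum of the distinct covariances = 15.97
total variance = 12.94 + 2 × 15.97 = 44.88
α = (k/(k−1))·(1 − ΣVar(i)/total variance) = (7/6)·(1 − 12.94/44.88) = 0.830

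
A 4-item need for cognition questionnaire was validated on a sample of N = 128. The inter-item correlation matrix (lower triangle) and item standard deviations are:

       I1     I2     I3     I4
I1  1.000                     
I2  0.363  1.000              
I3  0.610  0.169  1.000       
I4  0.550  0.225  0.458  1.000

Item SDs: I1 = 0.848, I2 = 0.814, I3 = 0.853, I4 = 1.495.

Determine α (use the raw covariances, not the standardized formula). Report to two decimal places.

Σσ²ᵢ = 0.848² + 0.814² + 0.853² + 1.495² = 4.3443
Covariances σ_ij = r_ij · s_i · s_j:
  σ(I1,I2) = 0.363 × 0.848 × 0.814 = 0.2506
  σ(I1,I3) = 0.610 × 0.848 × 0.853 = 0.4412
  σ(I1,I4) = 0.550 × 0.848 × 1.495 = 0.6973
  σ(I2,I3) = 0.169 × 0.814 × 0.853 = 0.1173
  σ(I2,I4) = 0.225 × 0.814 × 1.495 = 0.2738
  σ(I3,I4) = 0.458 × 0.853 × 1.495 = 0.5841
σ²_T = Σσ²ᵢ + 2·Σσ_ij = 4.3443 + 2 × 2.3643 = 9.0729
α = (4/3)·(1 − 4.3443/9.0729) = 0.69

α = 0.69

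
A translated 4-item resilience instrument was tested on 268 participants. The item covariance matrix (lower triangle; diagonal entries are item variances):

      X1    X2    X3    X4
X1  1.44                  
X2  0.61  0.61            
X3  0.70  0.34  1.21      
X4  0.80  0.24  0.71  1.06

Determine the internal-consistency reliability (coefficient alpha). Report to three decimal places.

Σσᵢ² = 1.44 + 0.61 + 1.21 + 1.06 = 4.32
Sum of off-diagonal covariances = 3.40
σ²_total = 4.32 + 2 × 3.40 = 11.12
α = (k/(k−1))·(1 − Σσᵢ²/σ²_total) = (4/3)·(1 − 4.32/11.12) = 0.815

coefficient alpha = 0.815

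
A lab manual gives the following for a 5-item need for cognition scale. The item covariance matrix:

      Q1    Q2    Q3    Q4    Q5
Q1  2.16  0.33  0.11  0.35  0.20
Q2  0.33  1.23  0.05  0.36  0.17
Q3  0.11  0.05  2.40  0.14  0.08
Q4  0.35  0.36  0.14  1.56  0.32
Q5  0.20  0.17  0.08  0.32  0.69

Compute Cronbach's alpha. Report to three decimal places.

Cronbach's alpha = 0.430

Σσᵢ² = 2.16 + 1.23 + 2.40 + 1.56 + 0.69 = 8.04
Sum of off-diagonal covariances = 2.11
total variance = 8.04 + 2 × 2.11 = 12.26
α = (k/(k−1))·(1 − Σσᵢ²/total variance) = (5/4)·(1 − 8.04/12.26) = 0.430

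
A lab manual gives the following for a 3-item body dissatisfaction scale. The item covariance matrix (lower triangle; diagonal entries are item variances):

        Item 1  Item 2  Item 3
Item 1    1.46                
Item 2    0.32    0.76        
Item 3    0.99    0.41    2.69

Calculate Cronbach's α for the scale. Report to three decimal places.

Cronbach's α = 0.618

sum of item variances = 1.46 + 0.76 + 2.69 = 4.91
Sum of off-diagonal covariances = 1.72
Var(T) = 4.91 + 2 × 1.72 = 8.35
α = (k/(k−1))·(1 − sum of item variances/Var(T)) = (3/2)·(1 − 4.91/8.35) = 0.618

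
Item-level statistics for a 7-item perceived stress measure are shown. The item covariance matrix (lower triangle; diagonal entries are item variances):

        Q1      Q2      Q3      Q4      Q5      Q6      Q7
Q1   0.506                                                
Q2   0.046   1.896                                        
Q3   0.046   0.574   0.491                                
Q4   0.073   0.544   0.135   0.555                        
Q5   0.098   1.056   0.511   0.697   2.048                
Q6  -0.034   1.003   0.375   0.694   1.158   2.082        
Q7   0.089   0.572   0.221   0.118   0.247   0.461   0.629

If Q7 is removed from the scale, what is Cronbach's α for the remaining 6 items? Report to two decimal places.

Remaining items: Q1, Q2, Q3, Q4, Q5, Q6 (k = 6).
Σσ²ᵢ = 0.506 + 1.896 + 0.491 + 0.555 + 2.048 + 2.082 = 7.578
σ²_total = 7.578 + 2 × 6.976 = 21.530
α (item deleted) = (6/5)·(1 − 7.578/21.530) = 0.78

α = 0.78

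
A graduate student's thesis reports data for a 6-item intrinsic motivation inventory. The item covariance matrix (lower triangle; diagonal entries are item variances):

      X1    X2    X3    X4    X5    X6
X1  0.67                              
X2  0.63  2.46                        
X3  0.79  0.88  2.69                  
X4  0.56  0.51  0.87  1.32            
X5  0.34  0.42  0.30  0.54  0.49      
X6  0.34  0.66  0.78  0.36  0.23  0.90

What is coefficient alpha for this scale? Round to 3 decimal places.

α = 0.790

ΣVar(i) = 0.67 + 2.46 + 2.69 + 1.32 + 0.49 + 0.90 = 8.53
Sum of the distinct covariances = 8.21
total variance = 8.53 + 2 × 8.21 = 24.95
α = (k/(k−1))·(1 − ΣVar(i)/total variance) = (6/5)·(1 − 8.53/24.95) = 0.790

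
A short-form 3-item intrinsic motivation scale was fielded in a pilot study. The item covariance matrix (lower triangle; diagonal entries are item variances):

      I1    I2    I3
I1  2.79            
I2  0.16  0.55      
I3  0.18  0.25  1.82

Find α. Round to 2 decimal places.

α = 0.28

ΣVar(i) = 2.79 + 0.55 + 1.82 = 5.16
Sum of off-diagonal covariances = 0.59
Var(T) = 5.16 + 2 × 0.59 = 6.34
α = (k/(k−1))·(1 − ΣVar(i)/Var(T)) = (3/2)·(1 − 5.16/6.34) = 0.28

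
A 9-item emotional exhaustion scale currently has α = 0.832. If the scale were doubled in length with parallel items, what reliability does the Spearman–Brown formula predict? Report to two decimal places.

Length factor m = 2
α' = m·α / (1 + (m−1)·α)
   = 2 × 0.832 / (1 + (2 − 1) × 0.832)
   = 1.6640 / 1.8320 = 0.91

predicted reliability = 0.91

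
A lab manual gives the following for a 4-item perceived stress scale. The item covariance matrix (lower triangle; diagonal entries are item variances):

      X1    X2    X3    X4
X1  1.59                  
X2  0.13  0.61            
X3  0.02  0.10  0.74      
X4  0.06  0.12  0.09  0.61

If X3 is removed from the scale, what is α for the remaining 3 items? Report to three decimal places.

Remaining items: X1, X2, X4 (k = 3).
Σσ²ᵢ = 1.59 + 0.61 + 0.61 = 2.81
total variance = 2.81 + 2 × 0.31 = 3.43
α (item deleted) = (3/2)·(1 − 2.81/3.43) = 0.271

α = 0.271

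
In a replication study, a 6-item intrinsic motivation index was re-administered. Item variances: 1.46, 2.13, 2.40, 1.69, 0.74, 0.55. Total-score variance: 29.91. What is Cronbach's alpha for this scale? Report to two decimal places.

α = 0.84

ΣVar(i) = 1.46 + 2.13 + 2.40 + 1.69 + 0.74 + 0.55 = 8.97
α = (k/(k−1))·(1 − ΣVar(i)/total variance) = (6/5)·(1 − 8.97/29.91) = 0.84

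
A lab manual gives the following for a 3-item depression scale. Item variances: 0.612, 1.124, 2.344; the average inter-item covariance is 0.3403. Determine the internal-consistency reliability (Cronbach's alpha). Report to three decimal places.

sum of item variances = 0.612 + 1.124 + 2.344 = 4.080
Sum of the 3 distinct covariances = 3 × 0.3403 = 1.0209
σ²_total = sum of item variances + 2·Σcov = 4.080 + 2 × 1.0209 = 6.1218
α = (3/2)·(1 − 4.080/6.1218) = 0.500

Cronbach's alpha = 0.500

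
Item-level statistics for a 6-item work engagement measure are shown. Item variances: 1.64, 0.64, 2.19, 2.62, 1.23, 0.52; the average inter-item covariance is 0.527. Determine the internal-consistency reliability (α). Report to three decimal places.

α = 0.770

Σσᵢ² = 1.64 + 0.64 + 2.19 + 2.62 + 1.23 + 0.52 = 8.84
Sum of the 15 distinct covariances = 15 × 0.527 = 7.905
σ²_T = Σσᵢ² + 2·Σcov = 8.84 + 2 × 7.905 = 24.650
α = (6/5)·(1 − 8.84/24.650) = 0.770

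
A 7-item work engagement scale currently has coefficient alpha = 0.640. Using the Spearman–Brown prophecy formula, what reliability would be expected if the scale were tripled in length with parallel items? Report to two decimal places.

predicted reliability = 0.84

Length factor m = 3
α' = m·α / (1 + (m−1)·α)
   = 3 × 0.640 / (1 + (3 − 1) × 0.640)
   = 1.9200 / 2.2800 = 0.84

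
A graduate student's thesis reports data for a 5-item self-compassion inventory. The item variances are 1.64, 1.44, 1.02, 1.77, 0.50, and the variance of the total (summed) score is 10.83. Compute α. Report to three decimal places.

α = 0.515

Σσ²ᵢ = 1.64 + 1.44 + 1.02 + 1.77 + 0.50 = 6.37
α = (k/(k−1))·(1 − Σσ²ᵢ/total variance) = (5/4)·(1 − 6.37/10.83) = 0.515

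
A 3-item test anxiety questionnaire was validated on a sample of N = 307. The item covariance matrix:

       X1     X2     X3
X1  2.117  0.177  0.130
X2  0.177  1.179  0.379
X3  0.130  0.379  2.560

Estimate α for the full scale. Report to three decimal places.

sum of item variances = 2.117 + 1.179 + 2.560 = 5.856
Σ_{i<j} σ_ij = 0.686
σ²_total = 5.856 + 2 × 0.686 = 7.228
α = (k/(k−1))·(1 − sum of item variances/σ²_total) = (3/2)·(1 − 5.856/7.228) = 0.285

α = 0.285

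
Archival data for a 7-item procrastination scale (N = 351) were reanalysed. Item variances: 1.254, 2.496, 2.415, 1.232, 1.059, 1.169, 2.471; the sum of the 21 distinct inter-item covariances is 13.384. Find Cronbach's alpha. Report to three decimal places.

α = 0.804

Σσ²ᵢ = 1.254 + 2.496 + 2.415 + 1.232 + 1.059 + 1.169 + 2.471 = 12.096
Sum of distinct covariances = 13.384
σ²_total = Σσ²ᵢ + 2·Σcov = 12.096 + 2 × 13.384 = 38.864
α = (7/6)·(1 − 12.096/38.864) = 0.804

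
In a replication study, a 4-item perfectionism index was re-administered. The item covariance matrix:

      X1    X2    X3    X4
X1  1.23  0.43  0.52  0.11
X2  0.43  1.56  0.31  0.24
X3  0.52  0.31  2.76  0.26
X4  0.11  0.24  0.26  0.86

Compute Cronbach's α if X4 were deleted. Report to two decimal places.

Cronbach's α = 0.47

Remaining items: X1, X2, X3 (k = 3).
Σσ²ᵢ = 1.23 + 1.56 + 2.76 = 5.55
σ²_total = 5.55 + 2 × 1.26 = 8.07
α (item deleted) = (3/2)·(1 − 5.55/8.07) = 0.47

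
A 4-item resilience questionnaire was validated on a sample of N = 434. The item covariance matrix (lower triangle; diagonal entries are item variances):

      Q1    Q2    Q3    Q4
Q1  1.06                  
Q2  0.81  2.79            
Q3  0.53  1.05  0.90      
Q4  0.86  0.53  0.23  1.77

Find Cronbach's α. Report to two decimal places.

Cronbach's α = 0.74

ΣVar(i) = 1.06 + 2.79 + 0.90 + 1.77 = 6.52
Sum of the distinct covariances = 4.01
total variance = 6.52 + 2 × 4.01 = 14.54
α = (k/(k−1))·(1 − ΣVar(i)/total variance) = (4/3)·(1 − 6.52/14.54) = 0.74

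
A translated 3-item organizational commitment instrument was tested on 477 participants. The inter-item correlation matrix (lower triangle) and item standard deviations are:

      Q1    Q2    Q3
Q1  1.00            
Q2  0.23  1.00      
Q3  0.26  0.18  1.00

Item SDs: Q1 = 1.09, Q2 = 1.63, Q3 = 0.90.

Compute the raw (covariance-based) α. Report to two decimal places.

α = 0.43

Σσ²ᵢ = 1.09² + 1.63² + 0.90² = 4.6550
Covariances σ_ij = r_ij · s_i · s_j:
  σ(Q1,Q2) = 0.23 × 1.09 × 1.63 = 0.4086
  σ(Q1,Q3) = 0.26 × 1.09 × 0.90 = 0.2551
  σ(Q2,Q3) = 0.18 × 1.63 × 0.90 = 0.2641
σ²_T = Σσ²ᵢ + 2·Σσ_ij = 4.6550 + 2 × 0.9278 = 6.5106
α = (3/2)·(1 − 4.6550/6.5106) = 0.43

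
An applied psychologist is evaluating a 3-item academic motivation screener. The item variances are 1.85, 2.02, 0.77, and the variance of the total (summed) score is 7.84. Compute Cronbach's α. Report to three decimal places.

ΣVar(i) = 1.85 + 2.02 + 0.77 = 4.64
α = (k/(k−1))·(1 − ΣVar(i)/total variance) = (3/2)·(1 − 4.64/7.84) = 0.612

Cronbach's α = 0.612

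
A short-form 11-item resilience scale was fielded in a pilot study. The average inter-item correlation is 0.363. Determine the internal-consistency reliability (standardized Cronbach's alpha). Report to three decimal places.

Standardized α = k·r̄ / (1 + (k−1)·r̄) = 11 × 0.363 / (1 + 10 × 0.363)
  = 3.9930 / 4.6300 = 0.862

α = 0.862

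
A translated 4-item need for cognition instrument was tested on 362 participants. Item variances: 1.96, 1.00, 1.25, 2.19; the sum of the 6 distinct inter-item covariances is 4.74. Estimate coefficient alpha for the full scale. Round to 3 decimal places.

α = 0.796

sum of item variances = 1.96 + 1.00 + 1.25 + 2.19 = 6.40
Sum of distinct covariances = 4.74
total variance = sum of item variances + 2·Σcov = 6.40 + 2 × 4.74 = 15.88
α = (4/3)·(1 − 6.40/15.88) = 0.796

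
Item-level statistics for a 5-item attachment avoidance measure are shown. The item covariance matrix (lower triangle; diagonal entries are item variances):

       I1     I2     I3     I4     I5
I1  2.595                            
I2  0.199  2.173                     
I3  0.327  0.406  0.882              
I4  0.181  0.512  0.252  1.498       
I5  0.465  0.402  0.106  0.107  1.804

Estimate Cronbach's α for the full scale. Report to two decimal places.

Σσᵢ² = 2.595 + 2.173 + 0.882 + 1.498 + 1.804 = 8.952
Sum of the distinct covariances = 2.957
σ²_T = 8.952 + 2 × 2.957 = 14.866
α = (k/(k−1))·(1 − Σσᵢ²/σ²_T) = (5/4)·(1 − 8.952/14.866) = 0.50

Cronbach's α = 0.50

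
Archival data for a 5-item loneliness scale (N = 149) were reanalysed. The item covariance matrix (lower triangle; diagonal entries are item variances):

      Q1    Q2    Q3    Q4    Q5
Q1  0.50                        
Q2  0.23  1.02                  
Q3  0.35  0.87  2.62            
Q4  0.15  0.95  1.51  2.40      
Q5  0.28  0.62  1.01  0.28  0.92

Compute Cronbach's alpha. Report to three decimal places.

sum of item variances = 0.50 + 1.02 + 2.62 + 2.40 + 0.92 = 7.46
Sum of off-diagonal covariances = 6.25
σ²_total = 7.46 + 2 × 6.25 = 19.96
α = (k/(k−1))·(1 − sum of item variances/σ²_total) = (5/4)·(1 − 7.46/19.96) = 0.783

α = 0.783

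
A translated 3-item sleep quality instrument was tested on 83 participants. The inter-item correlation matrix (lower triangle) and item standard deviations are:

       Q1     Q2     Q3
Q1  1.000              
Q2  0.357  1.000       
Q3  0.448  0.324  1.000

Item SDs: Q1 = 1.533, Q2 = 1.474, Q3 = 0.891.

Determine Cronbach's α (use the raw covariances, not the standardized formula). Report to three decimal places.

Σσ²ᵢ = 1.533² + 1.474² + 0.891² = 5.3166
Covariances σ_ij = r_ij · s_i · s_j:
  σ(Q1,Q2) = 0.357 × 1.533 × 1.474 = 0.8067
  σ(Q1,Q3) = 0.448 × 1.533 × 0.891 = 0.6119
  σ(Q2,Q3) = 0.324 × 1.474 × 0.891 = 0.4255
σ²_T = Σσ²ᵢ + 2·Σσ_ij = 5.3166 + 2 × 1.8441 = 9.0048
α = (3/2)·(1 − 5.3166/9.0048) = 0.614

Cronbach's α = 0.614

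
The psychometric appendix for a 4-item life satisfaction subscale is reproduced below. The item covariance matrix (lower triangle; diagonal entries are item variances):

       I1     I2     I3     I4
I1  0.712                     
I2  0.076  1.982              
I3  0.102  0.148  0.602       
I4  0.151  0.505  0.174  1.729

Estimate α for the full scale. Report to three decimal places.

α = 0.420

sum of item variances = 0.712 + 1.982 + 0.602 + 1.729 = 5.025
Sum of off-diagonal covariances = 1.156
total variance = 5.025 + 2 × 1.156 = 7.337
α = (k/(k−1))·(1 − sum of item variances/total variance) = (4/3)·(1 − 5.025/7.337) = 0.420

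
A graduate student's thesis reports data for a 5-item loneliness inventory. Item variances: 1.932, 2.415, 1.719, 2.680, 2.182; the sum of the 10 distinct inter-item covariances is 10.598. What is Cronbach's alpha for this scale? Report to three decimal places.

Σσ²ᵢ = 1.932 + 2.415 + 1.719 + 2.680 + 2.182 = 10.928
Sum of distinct covariances = 10.598
total variance = Σσ²ᵢ + 2·Σcov = 10.928 + 2 × 10.598 = 32.124
α = (5/4)·(1 − 10.928/32.124) = 0.825

α = 0.825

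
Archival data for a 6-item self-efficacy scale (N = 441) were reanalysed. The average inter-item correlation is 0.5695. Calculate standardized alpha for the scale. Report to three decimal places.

Standardized α = k·r̄ / (1 + (k−1)·r̄) = 6 × 0.5695 / (1 + 5 × 0.5695)
  = 3.4170 / 3.8475 = 0.888

α = 0.888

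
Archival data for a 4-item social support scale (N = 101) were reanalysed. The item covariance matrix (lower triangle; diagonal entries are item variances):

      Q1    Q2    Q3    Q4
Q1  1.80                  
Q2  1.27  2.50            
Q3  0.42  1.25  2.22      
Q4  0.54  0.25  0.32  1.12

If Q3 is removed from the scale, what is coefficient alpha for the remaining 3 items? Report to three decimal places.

α = 0.648

Remaining items: Q1, Q2, Q4 (k = 3).
ΣVar(i) = 1.80 + 2.50 + 1.12 = 5.42
σ²_T = 5.42 + 2 × 2.06 = 9.54
α (item deleted) = (3/2)·(1 − 5.42/9.54) = 0.648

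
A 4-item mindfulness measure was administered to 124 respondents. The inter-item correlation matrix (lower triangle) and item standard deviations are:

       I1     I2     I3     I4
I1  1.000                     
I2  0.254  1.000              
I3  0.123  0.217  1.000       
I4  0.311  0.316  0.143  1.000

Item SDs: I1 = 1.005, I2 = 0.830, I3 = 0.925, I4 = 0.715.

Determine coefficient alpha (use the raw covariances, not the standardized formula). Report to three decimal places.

coefficient alpha = 0.526

Σσ²ᵢ = 1.005² + 0.830² + 0.925² + 0.715² = 3.0658
Covariances σ_ij = r_ij · s_i · s_j:
  σ(I1,I2) = 0.254 × 1.005 × 0.830 = 0.2119
  σ(I1,I3) = 0.123 × 1.005 × 0.925 = 0.1143
  σ(I1,I4) = 0.311 × 1.005 × 0.715 = 0.2235
  σ(I2,I3) = 0.217 × 0.830 × 0.925 = 0.1666
  σ(I2,I4) = 0.316 × 0.830 × 0.715 = 0.1875
  σ(I3,I4) = 0.143 × 0.925 × 0.715 = 0.0946
σ²_T = Σσ²ᵢ + 2·Σσ_ij = 3.0658 + 2 × 0.9984 = 5.0626
α = (4/3)·(1 − 3.0658/5.0626) = 0.526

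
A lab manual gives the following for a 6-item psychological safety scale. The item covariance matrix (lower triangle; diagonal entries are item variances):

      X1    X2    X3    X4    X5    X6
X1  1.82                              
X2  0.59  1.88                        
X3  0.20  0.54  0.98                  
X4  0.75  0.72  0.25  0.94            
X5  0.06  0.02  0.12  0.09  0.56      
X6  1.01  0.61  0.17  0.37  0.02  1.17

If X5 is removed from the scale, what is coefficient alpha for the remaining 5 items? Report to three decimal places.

α = 0.757

Remaining items: X1, X2, X3, X4, X6 (k = 5).
Σσ²ᵢ = 1.82 + 1.88 + 0.98 + 0.94 + 1.17 = 6.79
σ²_total = 6.79 + 2 × 5.21 = 17.21
α (item deleted) = (5/4)·(1 − 6.79/17.21) = 0.757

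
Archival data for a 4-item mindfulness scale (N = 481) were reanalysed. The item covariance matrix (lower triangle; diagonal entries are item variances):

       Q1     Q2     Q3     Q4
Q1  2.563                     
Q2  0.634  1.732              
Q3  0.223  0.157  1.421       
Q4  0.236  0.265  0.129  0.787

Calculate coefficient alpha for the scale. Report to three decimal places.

α = 0.448

Σσᵢ² = 2.563 + 1.732 + 1.421 + 0.787 = 6.503
Sum of off-diagonal covariances = 1.644
σ²_T = 6.503 + 2 × 1.644 = 9.791
α = (k/(k−1))·(1 − Σσᵢ²/σ²_T) = (4/3)·(1 − 6.503/9.791) = 0.448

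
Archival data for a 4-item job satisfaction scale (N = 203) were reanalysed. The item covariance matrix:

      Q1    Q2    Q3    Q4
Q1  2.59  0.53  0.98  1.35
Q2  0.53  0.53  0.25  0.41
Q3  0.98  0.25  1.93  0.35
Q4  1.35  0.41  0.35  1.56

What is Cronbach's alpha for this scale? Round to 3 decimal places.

ΣVar(i) = 2.59 + 0.53 + 1.93 + 1.56 = 6.61
Σ_{i<j} σ_ij = 3.87
Var(T) = 6.61 + 2 × 3.87 = 14.35
α = (k/(k−1))·(1 − ΣVar(i)/Var(T)) = (4/3)·(1 − 6.61/14.35) = 0.719

α = 0.719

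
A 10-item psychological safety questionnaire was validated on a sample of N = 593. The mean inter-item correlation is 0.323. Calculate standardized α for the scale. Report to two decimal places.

Standardized α = k·r̄ / (1 + (k−1)·r̄) = 10 × 0.323 / (1 + 9 × 0.323)
  = 3.2300 / 3.9070 = 0.83

α = 0.83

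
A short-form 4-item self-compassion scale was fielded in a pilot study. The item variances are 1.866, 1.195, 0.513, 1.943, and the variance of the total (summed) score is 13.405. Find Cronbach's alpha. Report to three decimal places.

α = 0.785

sum of item variances = 1.866 + 1.195 + 0.513 + 1.943 = 5.517
α = (k/(k−1))·(1 − sum of item variances/total variance) = (4/3)·(1 − 5.517/13.405) = 0.785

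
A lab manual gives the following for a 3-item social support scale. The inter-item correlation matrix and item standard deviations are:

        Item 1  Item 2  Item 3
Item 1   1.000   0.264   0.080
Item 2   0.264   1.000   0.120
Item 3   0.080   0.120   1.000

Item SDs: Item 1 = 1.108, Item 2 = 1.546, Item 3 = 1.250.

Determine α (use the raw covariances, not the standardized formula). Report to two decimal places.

Σσ²ᵢ = 1.108² + 1.546² + 1.250² = 5.1803
Covariances σ_ij = r_ij · s_i · s_j:
  σ(Item 1,Item 2) = 0.264 × 1.108 × 1.546 = 0.4522
  σ(Item 1,Item 3) = 0.080 × 1.108 × 1.250 = 0.1108
  σ(Item 2,Item 3) = 0.120 × 1.546 × 1.250 = 0.2319
σ²_T = Σσ²ᵢ + 2·Σσ_ij = 5.1803 + 2 × 0.7949 = 6.7701
α = (3/2)·(1 − 5.1803/6.7701) = 0.35

α = 0.35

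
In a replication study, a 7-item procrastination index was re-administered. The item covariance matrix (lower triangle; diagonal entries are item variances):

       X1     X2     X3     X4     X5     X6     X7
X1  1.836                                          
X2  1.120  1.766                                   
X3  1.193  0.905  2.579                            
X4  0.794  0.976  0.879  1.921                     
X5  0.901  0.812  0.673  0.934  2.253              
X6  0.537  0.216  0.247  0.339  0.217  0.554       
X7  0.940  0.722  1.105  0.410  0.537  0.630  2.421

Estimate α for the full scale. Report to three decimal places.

α = 0.809

Σσᵢ² = 1.836 + 1.766 + 2.579 + 1.921 + 2.253 + 0.554 + 2.421 = 13.330
Sum of the distinct covariances = 15.087
σ²_total = 13.330 + 2 × 15.087 = 43.504
α = (k/(k−1))·(1 − Σσᵢ²/σ²_total) = (7/6)·(1 − 13.330/43.504) = 0.809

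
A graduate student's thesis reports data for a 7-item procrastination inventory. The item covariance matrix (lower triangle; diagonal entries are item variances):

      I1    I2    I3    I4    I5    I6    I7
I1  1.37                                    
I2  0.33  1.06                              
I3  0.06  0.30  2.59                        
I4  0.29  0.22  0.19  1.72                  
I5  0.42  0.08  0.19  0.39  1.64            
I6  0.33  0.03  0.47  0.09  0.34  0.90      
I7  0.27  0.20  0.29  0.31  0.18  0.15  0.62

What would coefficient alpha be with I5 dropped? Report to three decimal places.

Remaining items: I1, I2, I3, I4, I6, I7 (k = 6).
ΣVar(i) = 1.37 + 1.06 + 2.59 + 1.72 + 0.90 + 0.62 = 8.26
σ²_T = 8.26 + 2 × 3.53 = 15.32
α (item deleted) = (6/5)·(1 − 8.26/15.32) = 0.553

α = 0.553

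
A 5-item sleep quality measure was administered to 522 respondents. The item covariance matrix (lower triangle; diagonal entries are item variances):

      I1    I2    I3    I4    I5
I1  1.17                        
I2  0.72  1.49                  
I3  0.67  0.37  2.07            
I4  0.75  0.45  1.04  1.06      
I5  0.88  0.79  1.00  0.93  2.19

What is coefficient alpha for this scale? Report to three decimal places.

coefficient alpha = 0.820

Σσᵢ² = 1.17 + 1.49 + 2.07 + 1.06 + 2.19 = 7.98
Sum of the distinct covariances = 7.60
σ²_T = 7.98 + 2 × 7.60 = 23.18
α = (k/(k−1))·(1 − Σσᵢ²/σ²_T) = (5/4)·(1 − 7.98/23.18) = 0.820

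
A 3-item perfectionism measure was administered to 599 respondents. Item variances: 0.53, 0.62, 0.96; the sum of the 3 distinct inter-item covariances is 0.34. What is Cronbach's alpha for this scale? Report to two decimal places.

Cronbach's alpha = 0.37

ΣVar(i) = 0.53 + 0.62 + 0.96 = 2.11
Sum of distinct covariances = 0.34
σ²_T = ΣVar(i) + 2·Σcov = 2.11 + 2 × 0.34 = 2.79
α = (3/2)·(1 − 2.11/2.79) = 0.37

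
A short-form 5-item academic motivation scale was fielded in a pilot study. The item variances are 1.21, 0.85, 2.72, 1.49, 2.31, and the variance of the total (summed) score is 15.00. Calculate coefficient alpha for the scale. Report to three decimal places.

Σσ²ᵢ = 1.21 + 0.85 + 2.72 + 1.49 + 2.31 = 8.58
α = (k/(k−1))·(1 − Σσ²ᵢ/Var(T)) = (5/4)·(1 − 8.58/15.00) = 0.535

α = 0.535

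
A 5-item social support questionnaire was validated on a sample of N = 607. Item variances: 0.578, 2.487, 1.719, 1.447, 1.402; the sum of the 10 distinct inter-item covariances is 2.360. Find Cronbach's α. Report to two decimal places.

sum of item variances = 0.578 + 2.487 + 1.719 + 1.447 + 1.402 = 7.633
Sum of distinct covariances = 2.360
σ²_T = sum of item variances + 2·Σcov = 7.633 + 2 × 2.360 = 12.353
α = (5/4)·(1 − 7.633/12.353) = 0.48

α = 0.48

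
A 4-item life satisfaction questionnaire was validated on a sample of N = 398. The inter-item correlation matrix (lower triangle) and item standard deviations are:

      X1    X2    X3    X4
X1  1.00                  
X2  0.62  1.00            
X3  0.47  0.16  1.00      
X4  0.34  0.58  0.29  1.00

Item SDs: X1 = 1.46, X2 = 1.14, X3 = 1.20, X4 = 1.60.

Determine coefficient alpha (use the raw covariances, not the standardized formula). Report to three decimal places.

α = 0.729

Σσ²ᵢ = 1.46² + 1.14² + 1.20² + 1.60² = 7.4312
Covariances σ_ij = r_ij · s_i · s_j:
  σ(X1,X2) = 0.62 × 1.46 × 1.14 = 1.0319
  σ(X1,X3) = 0.47 × 1.46 × 1.20 = 0.8234
  σ(X1,X4) = 0.34 × 1.46 × 1.60 = 0.7942
  σ(X2,X3) = 0.16 × 1.14 × 1.20 = 0.2189
  σ(X2,X4) = 0.58 × 1.14 × 1.60 = 1.0579
  σ(X3,X4) = 0.29 × 1.20 × 1.60 = 0.5568
σ²_T = Σσ²ᵢ + 2·Σσ_ij = 7.4312 + 2 × 4.4831 = 16.3974
α = (4/3)·(1 − 7.4312/16.3974) = 0.729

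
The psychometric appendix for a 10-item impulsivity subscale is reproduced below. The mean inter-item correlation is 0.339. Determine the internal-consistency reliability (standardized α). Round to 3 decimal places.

standardized α = 0.837

Standardized α = k·r̄ / (1 + (k−1)·r̄) = 10 × 0.339 / (1 + 9 × 0.339)
  = 3.3900 / 4.0510 = 0.837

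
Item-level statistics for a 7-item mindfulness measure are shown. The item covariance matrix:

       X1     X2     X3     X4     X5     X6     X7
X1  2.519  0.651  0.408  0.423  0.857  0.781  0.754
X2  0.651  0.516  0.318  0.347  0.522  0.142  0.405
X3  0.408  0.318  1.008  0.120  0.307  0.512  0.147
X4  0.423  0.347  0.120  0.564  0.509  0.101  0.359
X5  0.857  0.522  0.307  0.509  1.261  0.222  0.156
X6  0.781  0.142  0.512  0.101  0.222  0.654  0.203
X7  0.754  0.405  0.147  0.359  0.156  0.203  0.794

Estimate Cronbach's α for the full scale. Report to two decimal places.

Σσ²ᵢ = 2.519 + 0.516 + 1.008 + 0.564 + 1.261 + 0.654 + 0.794 = 7.316
Sum of the distinct covariances = 8.244
total variance = 7.316 + 2 × 8.244 = 23.804
α = (k/(k−1))·(1 − Σσ²ᵢ/total variance) = (7/6)·(1 − 7.316/23.804) = 0.81

α = 0.81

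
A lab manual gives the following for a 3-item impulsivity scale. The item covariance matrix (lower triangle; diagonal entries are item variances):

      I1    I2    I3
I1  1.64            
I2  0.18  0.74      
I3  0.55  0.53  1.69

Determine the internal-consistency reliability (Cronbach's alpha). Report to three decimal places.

ΣVar(i) = 1.64 + 0.74 + 1.69 = 4.07
Sum of off-diagonal covariances = 1.26
σ²_total = 4.07 + 2 × 1.26 = 6.59
α = (k/(k−1))·(1 − ΣVar(i)/σ²_total) = (3/2)·(1 − 4.07/6.59) = 0.574

α = 0.574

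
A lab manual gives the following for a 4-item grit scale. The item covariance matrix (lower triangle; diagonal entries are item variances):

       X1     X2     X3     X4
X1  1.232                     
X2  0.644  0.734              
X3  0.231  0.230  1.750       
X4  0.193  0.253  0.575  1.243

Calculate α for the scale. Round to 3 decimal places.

α = 0.615

ΣVar(i) = 1.232 + 0.734 + 1.750 + 1.243 = 4.959
Σ_{i<j} σ_ij = 2.126
σ²_total = 4.959 + 2 × 2.126 = 9.211
α = (k/(k−1))·(1 − ΣVar(i)/σ²_total) = (4/3)·(1 − 4.959/9.211) = 0.615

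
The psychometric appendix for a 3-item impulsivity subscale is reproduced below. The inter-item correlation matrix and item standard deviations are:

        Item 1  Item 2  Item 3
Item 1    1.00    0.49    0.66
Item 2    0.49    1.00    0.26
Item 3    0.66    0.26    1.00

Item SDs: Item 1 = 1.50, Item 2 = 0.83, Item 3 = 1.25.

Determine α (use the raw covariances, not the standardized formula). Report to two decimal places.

α = 0.73

Σσ²ᵢ = 1.50² + 0.83² + 1.25² = 4.5014
Covariances σ_ij = r_ij · s_i · s_j:
  σ(Item 1,Item 2) = 0.49 × 1.50 × 0.83 = 0.6100
  σ(Item 1,Item 3) = 0.66 × 1.50 × 1.25 = 1.2375
  σ(Item 2,Item 3) = 0.26 × 0.83 × 1.25 = 0.2697
σ²_T = Σσ²ᵢ + 2·Σσ_ij = 4.5014 + 2 × 2.1172 = 8.7358
α = (3/2)·(1 − 4.5014/8.7358) = 0.73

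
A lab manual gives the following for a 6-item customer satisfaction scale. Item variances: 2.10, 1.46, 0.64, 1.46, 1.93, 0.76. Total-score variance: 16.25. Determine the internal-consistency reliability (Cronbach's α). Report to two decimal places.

Cronbach's α = 0.58

sum of item variances = 2.10 + 1.46 + 0.64 + 1.46 + 1.93 + 0.76 = 8.35
α = (k/(k−1))·(1 − sum of item variances/total variance) = (6/5)·(1 − 8.35/16.25) = 0.58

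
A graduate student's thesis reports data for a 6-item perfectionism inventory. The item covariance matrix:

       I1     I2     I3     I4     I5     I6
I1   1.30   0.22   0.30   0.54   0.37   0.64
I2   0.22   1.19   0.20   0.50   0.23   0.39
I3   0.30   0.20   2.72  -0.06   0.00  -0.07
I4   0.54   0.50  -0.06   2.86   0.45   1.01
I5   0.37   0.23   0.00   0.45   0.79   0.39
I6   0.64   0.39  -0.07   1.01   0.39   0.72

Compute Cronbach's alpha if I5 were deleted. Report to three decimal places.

Cronbach's alpha = 0.569

Remaining items: I1, I2, I3, I4, I6 (k = 5).
ΣVar(i) = 1.30 + 1.19 + 2.72 + 2.86 + 0.72 = 8.79
Var(T) = 8.79 + 2 × 3.67 = 16.13
α (item deleted) = (5/4)·(1 − 8.79/16.13) = 0.569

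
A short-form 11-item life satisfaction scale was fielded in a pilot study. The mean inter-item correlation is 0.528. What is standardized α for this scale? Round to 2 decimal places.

α = 0.92

Standardized α = k·r̄ / (1 + (k−1)·r̄) = 11 × 0.528 / (1 + 10 × 0.528)
  = 5.8080 / 6.2800 = 0.92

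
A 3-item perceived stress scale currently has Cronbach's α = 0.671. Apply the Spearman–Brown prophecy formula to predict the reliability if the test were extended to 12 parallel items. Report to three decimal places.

Length factor m = 12/3 = 4.0000
α' = m·α / (1 + (m−1)·α)
   = 12/3 × 0.671 / (1 + (12/3 − 1) × 0.671)
   = 2.6840 / 3.0130 = 0.891

predicted reliability = 0.891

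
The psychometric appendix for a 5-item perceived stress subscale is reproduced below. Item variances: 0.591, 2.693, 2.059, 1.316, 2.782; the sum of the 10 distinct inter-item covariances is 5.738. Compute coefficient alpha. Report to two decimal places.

coefficient alpha = 0.69

Σσ²ᵢ = 0.591 + 2.693 + 2.059 + 1.316 + 2.782 = 9.441
Sum of distinct covariances = 5.738
Var(T) = Σσ²ᵢ + 2·Σcov = 9.441 + 2 × 5.738 = 20.917
α = (5/4)·(1 − 9.441/20.917) = 0.69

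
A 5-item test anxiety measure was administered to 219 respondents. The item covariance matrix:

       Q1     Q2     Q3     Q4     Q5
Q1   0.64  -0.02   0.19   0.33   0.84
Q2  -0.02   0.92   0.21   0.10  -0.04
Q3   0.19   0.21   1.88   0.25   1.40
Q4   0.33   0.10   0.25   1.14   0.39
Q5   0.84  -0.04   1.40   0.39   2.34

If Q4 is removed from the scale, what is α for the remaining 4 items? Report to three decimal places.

Remaining items: Q1, Q2, Q3, Q5 (k = 4).
Σσ²ᵢ = 0.64 + 0.92 + 1.88 + 2.34 = 5.78
σ²_total = 5.78 + 2 × 2.58 = 10.94
α (item deleted) = (4/3)·(1 − 5.78/10.94) = 0.629

α = 0.629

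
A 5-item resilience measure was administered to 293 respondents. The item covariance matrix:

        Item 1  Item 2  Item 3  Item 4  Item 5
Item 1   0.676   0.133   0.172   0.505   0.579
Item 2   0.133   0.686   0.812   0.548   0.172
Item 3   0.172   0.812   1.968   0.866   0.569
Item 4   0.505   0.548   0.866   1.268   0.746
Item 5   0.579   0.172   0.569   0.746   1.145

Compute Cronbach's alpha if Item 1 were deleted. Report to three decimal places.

Remaining items: Item 2, Item 3, Item 4, Item 5 (k = 4).
Σσᵢ² = 0.686 + 1.968 + 1.268 + 1.145 = 5.067
Var(T) = 5.067 + 2 × 3.713 = 12.493
α (item deleted) = (4/3)·(1 − 5.067/12.493) = 0.793

Cronbach's alpha = 0.793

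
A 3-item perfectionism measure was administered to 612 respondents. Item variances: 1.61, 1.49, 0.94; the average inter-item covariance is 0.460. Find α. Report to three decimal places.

α = 0.609

Σσᵢ² = 1.61 + 1.49 + 0.94 = 4.04
Sum of the 3 distinct covariances = 3 × 0.460 = 1.380
Var(T) = Σσᵢ² + 2·Σcov = 4.04 + 2 × 1.380 = 6.800
α = (3/2)·(1 − 4.04/6.800) = 0.609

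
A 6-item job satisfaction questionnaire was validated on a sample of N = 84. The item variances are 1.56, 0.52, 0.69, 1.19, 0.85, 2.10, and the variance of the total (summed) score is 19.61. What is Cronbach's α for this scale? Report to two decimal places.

α = 0.78

sum of item variances = 1.56 + 0.52 + 0.69 + 1.19 + 0.85 + 2.10 = 6.91
α = (k/(k−1))·(1 − sum of item variances/Var(T)) = (6/5)·(1 − 6.91/19.61) = 0.78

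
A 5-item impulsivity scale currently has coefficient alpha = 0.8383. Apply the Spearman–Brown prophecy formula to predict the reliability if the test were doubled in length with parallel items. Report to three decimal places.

Length factor m = 2
α' = m·α / (1 + (m−1)·α)
   = 2 × 0.8383 / (1 + (2 − 1) × 0.8383)
   = 1.6766 / 1.8383 = 0.912

predicted reliability = 0.912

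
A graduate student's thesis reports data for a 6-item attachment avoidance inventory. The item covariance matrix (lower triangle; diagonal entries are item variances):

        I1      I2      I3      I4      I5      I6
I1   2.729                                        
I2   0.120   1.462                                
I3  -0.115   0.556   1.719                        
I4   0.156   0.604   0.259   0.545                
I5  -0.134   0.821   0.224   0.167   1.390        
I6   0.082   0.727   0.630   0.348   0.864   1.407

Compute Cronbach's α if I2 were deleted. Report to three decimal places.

Remaining items: I1, I3, I4, I5, I6 (k = 5).
ΣVar(i) = 2.729 + 1.719 + 0.545 + 1.390 + 1.407 = 7.790
total variance = 7.790 + 2 × 2.481 = 12.752
α (item deleted) = (5/4)·(1 − 7.790/12.752) = 0.486

Cronbach's α = 0.486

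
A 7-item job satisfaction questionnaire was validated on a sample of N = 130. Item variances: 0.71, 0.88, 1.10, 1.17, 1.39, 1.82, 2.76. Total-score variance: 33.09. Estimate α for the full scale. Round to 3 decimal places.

α = 0.820

sum of item variances = 0.71 + 0.88 + 1.10 + 1.17 + 1.39 + 1.82 + 2.76 = 9.83
α = (k/(k−1))·(1 − sum of item variances/σ²_T) = (7/6)·(1 − 9.83/33.09) = 0.820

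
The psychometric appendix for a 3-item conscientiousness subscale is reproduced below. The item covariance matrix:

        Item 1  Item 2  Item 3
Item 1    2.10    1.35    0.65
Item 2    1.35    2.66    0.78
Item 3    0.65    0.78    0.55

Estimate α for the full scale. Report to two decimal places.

α = 0.77

Σσ²ᵢ = 2.10 + 2.66 + 0.55 = 5.31
Σ_{i<j} σ_ij = 2.78
total variance = 5.31 + 2 × 2.78 = 10.87
α = (k/(k−1))·(1 − Σσ²ᵢ/total variance) = (3/2)·(1 − 5.31/10.87) = 0.77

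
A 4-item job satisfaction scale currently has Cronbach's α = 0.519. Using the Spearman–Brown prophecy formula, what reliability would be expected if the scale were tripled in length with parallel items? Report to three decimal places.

Length factor m = 3
α' = m·α / (1 + (m−1)·α)
   = 3 × 0.519 / (1 + (3 − 1) × 0.519)
   = 1.5570 / 2.0380 = 0.764

predicted reliability = 0.764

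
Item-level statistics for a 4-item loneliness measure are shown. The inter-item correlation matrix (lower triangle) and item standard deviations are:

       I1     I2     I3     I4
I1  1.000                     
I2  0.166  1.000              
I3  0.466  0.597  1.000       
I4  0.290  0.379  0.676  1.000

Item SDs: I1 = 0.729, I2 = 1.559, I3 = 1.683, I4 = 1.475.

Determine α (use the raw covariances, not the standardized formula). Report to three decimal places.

Σσ²ᵢ = 0.729² + 1.559² + 1.683² + 1.475² = 7.9700
Covariances σ_ij = r_ij · s_i · s_j:
  σ(I1,I2) = 0.166 × 0.729 × 1.559 = 0.1887
  σ(I1,I3) = 0.466 × 0.729 × 1.683 = 0.5717
  σ(I1,I4) = 0.290 × 0.729 × 1.475 = 0.3118
  σ(I2,I3) = 0.597 × 1.559 × 1.683 = 1.5664
  σ(I2,I4) = 0.379 × 1.559 × 1.475 = 0.8715
  σ(I3,I4) = 0.676 × 1.683 × 1.475 = 1.6781
σ²_T = Σσ²ᵢ + 2·Σσ_ij = 7.9700 + 2 × 5.1882 = 18.3464
α = (4/3)·(1 − 7.9700/18.3464) = 0.754

α = 0.754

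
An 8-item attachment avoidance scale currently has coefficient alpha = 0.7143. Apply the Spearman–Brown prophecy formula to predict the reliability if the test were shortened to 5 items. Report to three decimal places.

Length factor m = 5/8 = 0.6250
α' = m·α / (1 − (1−m)·α)
   = 5/8 × 0.7143 / (1 − (1 − 5/8) × 0.7143)
   = 0.4464 / 0.7321 = 0.610

predicted reliability = 0.610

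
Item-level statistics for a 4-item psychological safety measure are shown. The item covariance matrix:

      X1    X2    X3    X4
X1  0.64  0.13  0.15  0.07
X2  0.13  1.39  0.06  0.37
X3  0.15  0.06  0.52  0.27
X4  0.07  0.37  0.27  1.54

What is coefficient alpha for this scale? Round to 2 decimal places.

α = 0.45

sum of item variances = 0.64 + 1.39 + 0.52 + 1.54 = 4.09
Σ_{i<j} σ_ij = 1.05
total variance = 4.09 + 2 × 1.05 = 6.19
α = (k/(k−1))·(1 − sum of item variances/total variance) = (4/3)·(1 − 4.09/6.19) = 0.45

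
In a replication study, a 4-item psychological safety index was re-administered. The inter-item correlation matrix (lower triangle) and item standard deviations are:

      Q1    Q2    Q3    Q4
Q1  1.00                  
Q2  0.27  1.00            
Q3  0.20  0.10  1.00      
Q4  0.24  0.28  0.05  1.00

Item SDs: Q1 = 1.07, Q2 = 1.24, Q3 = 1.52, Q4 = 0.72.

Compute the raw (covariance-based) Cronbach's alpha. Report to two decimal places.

Σσ²ᵢ = 1.07² + 1.24² + 1.52² + 0.72² = 5.5113
Covariances σ_ij = r_ij · s_i · s_j:
  σ(Q1,Q2) = 0.27 × 1.07 × 1.24 = 0.3582
  σ(Q1,Q3) = 0.20 × 1.07 × 1.52 = 0.3253
  σ(Q1,Q4) = 0.24 × 1.07 × 0.72 = 0.1849
  σ(Q2,Q3) = 0.10 × 1.24 × 1.52 = 0.1885
  σ(Q2,Q4) = 0.28 × 1.24 × 0.72 = 0.2500
  σ(Q3,Q4) = 0.05 × 1.52 × 0.72 = 0.0547
σ²_T = Σσ²ᵢ + 2·Σσ_ij = 5.5113 + 2 × 1.3616 = 8.2345
α = (4/3)·(1 − 5.5113/8.2345) = 0.44

Cronbach's alpha = 0.44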